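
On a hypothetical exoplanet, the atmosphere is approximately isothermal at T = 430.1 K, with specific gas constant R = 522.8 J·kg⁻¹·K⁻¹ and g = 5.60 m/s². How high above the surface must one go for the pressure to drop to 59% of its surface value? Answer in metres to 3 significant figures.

z ≈ 21200 m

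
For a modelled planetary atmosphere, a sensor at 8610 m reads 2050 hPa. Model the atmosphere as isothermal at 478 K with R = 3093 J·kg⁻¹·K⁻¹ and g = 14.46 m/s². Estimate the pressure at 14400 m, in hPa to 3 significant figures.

Scale height: H = RT/g = 3093 × 478 / 14.46 = 102240 m.
Between two levels, P₂ = P₁ exp(−Δz/H) with Δz = z₂ − z₁.
Δz = 14400 − 8610.0 = 5790.0 m; Δz/H = 5790.0/102240 = 0.056631.
P₂ = 2050 × exp(−0.056631) = 2050 × 0.94494 = 1937.1 hPa.

P ≈ 1940 hPa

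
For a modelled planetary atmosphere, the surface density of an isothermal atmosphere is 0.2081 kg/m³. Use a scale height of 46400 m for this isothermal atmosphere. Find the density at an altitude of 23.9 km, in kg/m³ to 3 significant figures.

In an isothermal atmosphere, density decays like pressure: ρ = ρ₀ exp(−z/H).
z/H = 23900/46400 = 0.51509; exp(−0.51509) = 0.59745.
ρ = 0.2081 × 0.59745 = 0.12433 kg/m³.

ρ ≈ 0.124 kg/m³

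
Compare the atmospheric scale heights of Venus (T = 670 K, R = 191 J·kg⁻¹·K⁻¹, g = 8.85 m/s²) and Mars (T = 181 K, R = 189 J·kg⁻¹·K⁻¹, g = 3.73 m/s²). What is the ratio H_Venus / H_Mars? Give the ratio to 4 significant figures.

H = RT/g for each body.
H_Venus = 191 × 670 / 8.85 = 14460 m.
H_Mars = 189 × 181 / 3.73 = 9171.3 m.
H_Venus/H_Mars = 14460/9171.3 = 1.5767.

H_Venus/H_Mars ≈ 1.577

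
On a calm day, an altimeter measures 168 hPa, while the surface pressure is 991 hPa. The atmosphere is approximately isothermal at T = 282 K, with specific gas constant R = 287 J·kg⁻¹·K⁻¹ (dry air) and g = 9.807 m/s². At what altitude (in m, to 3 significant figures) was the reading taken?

z ≈ 14600 m

Scale height: H = RT/g = 287 × 282 / 9.807 = 8252.7 m.
Invert the barometric formula: z = H ln(P₀/P).
P₀/P = 991/168 = 5.8988; ln(5.8988) = 1.7747.
z = 8252.7 × 1.7747 = 14646 m.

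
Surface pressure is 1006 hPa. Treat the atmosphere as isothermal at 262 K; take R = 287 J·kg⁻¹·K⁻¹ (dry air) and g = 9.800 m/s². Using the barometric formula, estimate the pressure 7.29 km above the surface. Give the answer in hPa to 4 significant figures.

Scale height: H = RT/g = 287 × 262 / 9.800 = 7672.9 m.
Barometric formula: P = P₀ exp(−z/H).
z/H = 7290.0/7672.9 = 0.95010; exp(−0.95010) = 0.38670.
P = 1006 × 0.38670 = 389.02 hPa.

P ≈ 389.0 hPa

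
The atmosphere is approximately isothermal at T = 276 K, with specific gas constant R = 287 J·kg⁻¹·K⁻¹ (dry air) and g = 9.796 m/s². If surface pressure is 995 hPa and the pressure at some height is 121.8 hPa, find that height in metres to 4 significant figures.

Scale height: H = RT/g = 287 × 276 / 9.796 = 8086.2 m.
Invert the barometric formula: z = H ln(P₀/P).
P₀/P = 995/121.8 = 8.1691; ln(8.1691) = 2.1004.
z = 8086.2 × 2.1004 = 16984 m.

z ≈ 16980 m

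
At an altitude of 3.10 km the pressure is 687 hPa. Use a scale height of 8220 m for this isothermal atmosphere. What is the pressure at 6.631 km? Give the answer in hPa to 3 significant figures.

Between two levels, P₂ = P₁ exp(−Δz/H) with Δz = z₂ − z₁.
Δz = 6631.0 − 3100.0 = 3531.0 m; Δz/H = 3531.0/8220.0 = 0.42956.
P₂ = 687 × exp(−0.42956) = 687 × 0.65080 = 447.10 hPa.

P ≈ 447 hPa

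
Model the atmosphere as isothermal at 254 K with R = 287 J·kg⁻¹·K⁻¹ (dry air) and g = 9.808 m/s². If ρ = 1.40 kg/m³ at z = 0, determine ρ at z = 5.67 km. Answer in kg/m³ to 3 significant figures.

Scale height: H = RT/g = 287 × 254 / 9.808 = 7432.5 m.
In an isothermal atmosphere, density decays like pressure: ρ = ρ₀ exp(−z/H).
z/H = 5670.0/7432.5 = 0.76287; exp(−0.76287) = 0.46633.
ρ = 1.40 × 0.46633 = 0.65286 kg/m³.

ρ ≈ 0.653 kg/m³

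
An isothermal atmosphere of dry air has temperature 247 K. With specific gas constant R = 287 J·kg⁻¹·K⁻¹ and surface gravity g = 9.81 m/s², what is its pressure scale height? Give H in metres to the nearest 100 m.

The scale height of an isothermal atmosphere is H = RT/g.
H = 287 × 247 / 9.81 = 70889/9.81 = 7226.2 m.

H ≈ 7200 m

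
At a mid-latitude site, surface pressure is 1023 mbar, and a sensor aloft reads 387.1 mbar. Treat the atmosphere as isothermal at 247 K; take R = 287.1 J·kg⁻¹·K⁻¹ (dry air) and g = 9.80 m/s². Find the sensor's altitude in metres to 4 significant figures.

z ≈ 7032 m

Scale height: H = RT/g = 287.1 × 247 / 9.80 = 7236.1 m.
Invert the barometric formula: z = H ln(P₀/P).
P₀/P = 1023/387.1 = 2.6427; ln(2.6427) = 0.97180.
z = 7236.1 × 0.97180 = 7032.0 m.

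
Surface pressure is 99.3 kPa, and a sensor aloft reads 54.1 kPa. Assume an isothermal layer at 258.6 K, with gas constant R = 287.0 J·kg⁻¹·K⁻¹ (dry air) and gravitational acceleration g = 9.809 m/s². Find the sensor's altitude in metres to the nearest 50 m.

z ≈ 4600 m

Scale height: H = RT/g = 287.0 × 258.6 / 9.809 = 7566.3 m.
Invert the barometric formula: z = H ln(P₀/P).
P₀/P = 99.3/54.1 = 1.8355; ln(1.8355) = 0.60732.
z = 7566.3 × 0.60732 = 4595.2 m.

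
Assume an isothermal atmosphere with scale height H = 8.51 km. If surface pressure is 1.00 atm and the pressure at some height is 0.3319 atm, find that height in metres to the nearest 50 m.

z ≈ 9400 m

Invert the barometric formula: z = H ln(P₀/P).
P₀/P = 1.00/0.3319 = 3.0130; ln(3.0130) = 1.1029.
z = 8510.0 × 1.1029 = 9385.7 m.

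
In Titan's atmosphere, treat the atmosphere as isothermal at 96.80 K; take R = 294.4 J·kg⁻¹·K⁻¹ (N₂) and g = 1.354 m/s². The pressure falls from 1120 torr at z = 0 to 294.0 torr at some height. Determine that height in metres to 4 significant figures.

z ≈ 28150 m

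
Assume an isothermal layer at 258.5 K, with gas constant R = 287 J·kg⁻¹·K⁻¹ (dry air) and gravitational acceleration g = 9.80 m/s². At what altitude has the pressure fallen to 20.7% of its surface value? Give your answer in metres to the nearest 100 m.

z ≈ 11900 m

Scale height: H = RT/g = 287 × 258.5 / 9.80 = 7570.4 m.
Set P/P₀ = exp(−z/H) = 0.207, so z = −H ln(0.207).
−ln(0.207) = 1.5750; z = 7570.4 × 1.5750 = 11923 m.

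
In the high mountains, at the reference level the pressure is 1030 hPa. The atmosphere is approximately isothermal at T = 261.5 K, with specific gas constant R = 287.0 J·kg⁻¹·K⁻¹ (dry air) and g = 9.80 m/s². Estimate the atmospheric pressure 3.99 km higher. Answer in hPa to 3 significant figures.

P ≈ 612 hPa

Scale height: H = RT/g = 287.0 × 261.5 / 9.80 = 7658.2 m.
Barometric formula: P = P₀ exp(−z/H).
z/H = 3990.0/7658.2 = 0.52101; exp(−0.52101) = 0.59392.
P = 1030 × 0.59392 = 611.74 hPa.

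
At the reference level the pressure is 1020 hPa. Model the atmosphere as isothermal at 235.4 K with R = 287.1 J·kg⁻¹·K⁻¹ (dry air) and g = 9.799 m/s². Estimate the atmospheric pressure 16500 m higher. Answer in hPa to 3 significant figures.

P ≈ 93.2 hPa

Scale height: H = RT/g = 287.1 × 235.4 / 9.799 = 6897.0 m.
Barometric formula: P = P₀ exp(−z/H).
z/H = 16500/6897.0 = 2.3923; exp(−2.3923) = 0.091419.
P = 1020 × 0.091419 = 93.247 hPa.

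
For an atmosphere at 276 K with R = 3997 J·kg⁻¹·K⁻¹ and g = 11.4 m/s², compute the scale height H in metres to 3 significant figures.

The scale height of an isothermal atmosphere is H = RT/g.
H = 3997 × 276 / 11.4 = 1103200/11.4 = 96772 m.

H ≈ 96800 m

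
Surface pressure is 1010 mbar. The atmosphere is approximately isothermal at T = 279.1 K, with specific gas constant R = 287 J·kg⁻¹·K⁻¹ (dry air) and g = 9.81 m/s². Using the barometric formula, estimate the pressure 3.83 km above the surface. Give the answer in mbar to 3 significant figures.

P ≈ 632 mbar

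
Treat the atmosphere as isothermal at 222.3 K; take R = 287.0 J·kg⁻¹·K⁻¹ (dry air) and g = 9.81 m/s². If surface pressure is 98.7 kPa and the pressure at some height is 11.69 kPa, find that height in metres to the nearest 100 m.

Scale height: H = RT/g = 287.0 × 222.3 / 9.81 = 6503.6 m.
Invert the barometric formula: z = H ln(P₀/P).
P₀/P = 98.7/11.69 = 8.4431; ln(8.4431) = 2.1333.
z = 6503.6 × 2.1333 = 13874 m.

z ≈ 13900 m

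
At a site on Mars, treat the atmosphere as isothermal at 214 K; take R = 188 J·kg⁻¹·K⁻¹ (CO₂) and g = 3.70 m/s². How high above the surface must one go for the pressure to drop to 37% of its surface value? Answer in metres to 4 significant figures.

z ≈ 10810 m

Scale height: H = RT/g = 188 × 214 / 3.70 = 10874 m.
Set P/P₀ = exp(−z/H) = 0.37, so z = −H ln(0.37).
−ln(0.37) = 0.99425; z = 10874 × 0.99425 = 10811 m.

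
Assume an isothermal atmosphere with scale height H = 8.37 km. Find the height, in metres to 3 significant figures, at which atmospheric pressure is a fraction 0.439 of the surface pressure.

Set P/P₀ = exp(−z/H) = 0.439, so z = −H ln(0.439).
−ln(0.439) = 0.82326; z = 8370.0 × 0.82326 = 6890.7 m.

z ≈ 6890 m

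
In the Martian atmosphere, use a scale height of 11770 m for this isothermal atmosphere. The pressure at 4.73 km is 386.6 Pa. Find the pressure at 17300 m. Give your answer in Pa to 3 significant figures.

P ≈ 133 Pa

Between two levels, P₂ = P₁ exp(−Δz/H) with Δz = z₂ − z₁.
Δz = 17300 − 4730.0 = 12570 m; Δz/H = 12570/11770 = 1.0680.
P₂ = 386.6 × exp(−1.0680) = 386.6 × 0.34370 = 132.87 Pa.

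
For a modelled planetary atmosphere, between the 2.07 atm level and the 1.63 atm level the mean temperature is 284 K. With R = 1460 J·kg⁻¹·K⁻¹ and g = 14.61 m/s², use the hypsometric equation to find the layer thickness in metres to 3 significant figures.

Hypsometric equation: Δz = (R T̄/g) ln(P₁/P₂).
R T̄/g = 1460 × 284 / 14.61 = 28381 m.
ln(2.07/1.63) = ln(1.2699) = 0.23894.
Δz = 28381 × 0.23894 = 6781.4 m.

Δz ≈ 6780 m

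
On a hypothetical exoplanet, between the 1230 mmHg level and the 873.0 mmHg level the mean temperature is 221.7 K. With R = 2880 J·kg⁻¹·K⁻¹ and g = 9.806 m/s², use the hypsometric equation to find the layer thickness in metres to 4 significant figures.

Hypsometric equation: Δz = (R T̄/g) ln(P₁/P₂).
R T̄/g = 2880 × 221.7 / 9.806 = 65113 m.
ln(1230/873.0) = ln(1.4089) = 0.34281.
Δz = 65113 × 0.34281 = 22321 m.

Δz ≈ 22320 m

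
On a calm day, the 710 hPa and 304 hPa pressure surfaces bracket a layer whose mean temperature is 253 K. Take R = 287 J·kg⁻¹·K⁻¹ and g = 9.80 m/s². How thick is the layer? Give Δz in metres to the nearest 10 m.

Δz ≈ 6280 m

Hypsometric equation: Δz = (R T̄/g) ln(P₁/P₂).
R T̄/g = 287 × 253 / 9.80 = 7409.3 m.
ln(710/304) = ln(2.3355) = 0.84823.
Δz = 7409.3 × 0.84823 = 6284.8 m.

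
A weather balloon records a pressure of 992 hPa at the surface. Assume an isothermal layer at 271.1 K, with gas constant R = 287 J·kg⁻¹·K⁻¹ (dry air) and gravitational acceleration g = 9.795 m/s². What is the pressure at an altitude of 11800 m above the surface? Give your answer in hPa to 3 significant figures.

Scale height: H = RT/g = 287 × 271.1 / 9.795 = 7943.4 m.
Barometric formula: P = P₀ exp(−z/H).
z/H = 11800/7943.4 = 1.4855; exp(−1.4855) = 0.22639.
P = 992 × 0.22639 = 224.58 hPa.

P ≈ 225 hPa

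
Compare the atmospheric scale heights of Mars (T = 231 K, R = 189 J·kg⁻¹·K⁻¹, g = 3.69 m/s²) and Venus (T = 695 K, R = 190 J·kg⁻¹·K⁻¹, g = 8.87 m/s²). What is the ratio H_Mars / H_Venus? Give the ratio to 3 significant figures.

H_Mars/H_Venus ≈ 0.795

H = RT/g for each body.
H_Mars = 189 × 231 / 3.69 = 11832 m.
H_Venus = 190 × 695 / 8.87 = 14887 m.
H_Mars/H_Venus = 11832/14887 = 0.79479.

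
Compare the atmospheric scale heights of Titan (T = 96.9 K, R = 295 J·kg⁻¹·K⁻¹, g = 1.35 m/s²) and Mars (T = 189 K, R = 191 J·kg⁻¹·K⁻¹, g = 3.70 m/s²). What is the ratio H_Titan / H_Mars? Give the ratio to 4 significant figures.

H_Titan/H_Mars ≈ 2.170

H = RT/g for each body.
H_Titan = 295 × 96.9 / 1.35 = 21174 m.
H_Mars = 191 × 189 / 3.70 = 9756.5 m.
H_Titan/H_Mars = 21174/9756.5 = 2.1702.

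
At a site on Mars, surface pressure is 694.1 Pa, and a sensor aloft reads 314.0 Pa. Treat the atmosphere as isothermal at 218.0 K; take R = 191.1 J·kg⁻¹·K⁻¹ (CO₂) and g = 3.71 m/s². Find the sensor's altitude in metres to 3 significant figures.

z ≈ 8910 m

Scale height: H = RT/g = 191.1 × 218.0 / 3.71 = 11229 m.
Invert the barometric formula: z = H ln(P₀/P).
P₀/P = 694.1/314.0 = 2.2105; ln(2.2105) = 0.79322.
z = 11229 × 0.79322 = 8907.1 m.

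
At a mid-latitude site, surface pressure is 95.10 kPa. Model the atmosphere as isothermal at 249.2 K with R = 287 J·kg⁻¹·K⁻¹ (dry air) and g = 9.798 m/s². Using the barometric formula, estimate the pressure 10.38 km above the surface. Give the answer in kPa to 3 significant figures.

P ≈ 22.9 kPa

Scale height: H = RT/g = 287 × 249.2 / 9.798 = 7299.5 m.
Barometric formula: P = P₀ exp(−z/H).
z/H = 10380/7299.5 = 1.4220; exp(−1.4220) = 0.24123.
P = 95.10 × 0.24123 = 22.941 kPa.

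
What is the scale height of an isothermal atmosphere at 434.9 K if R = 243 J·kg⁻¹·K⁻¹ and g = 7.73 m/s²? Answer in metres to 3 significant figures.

The scale height of an isothermal atmosphere is H = RT/g.
H = 243 × 434.9 / 7.73 = 105680/7.73 = 13671 m.

H ≈ 13700 m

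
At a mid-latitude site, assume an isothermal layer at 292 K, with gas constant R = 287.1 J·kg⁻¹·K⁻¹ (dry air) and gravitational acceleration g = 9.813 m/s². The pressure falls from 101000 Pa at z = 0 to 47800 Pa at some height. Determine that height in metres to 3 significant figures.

z ≈ 6390 m

Scale height: H = RT/g = 287.1 × 292 / 9.813 = 8543.1 m.
Invert the barometric formula: z = H ln(P₀/P).
P₀/P = 101000/47800 = 2.1130; ln(2.1130) = 0.74811.
z = 8543.1 × 0.74811 = 6391.2 m.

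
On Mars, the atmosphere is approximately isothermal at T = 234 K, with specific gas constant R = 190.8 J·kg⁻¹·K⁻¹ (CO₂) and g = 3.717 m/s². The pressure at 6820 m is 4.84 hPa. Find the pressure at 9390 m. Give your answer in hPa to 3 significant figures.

P ≈ 3.91 hPa

Scale height: H = RT/g = 190.8 × 234 / 3.717 = 12012 m.
Between two levels, P₂ = P₁ exp(−Δz/H) with Δz = z₂ − z₁.
Δz = 9390.0 − 6820.0 = 2570.0 m; Δz/H = 2570.0/12012 = 0.21395.
P₂ = 4.84 × exp(−0.21395) = 4.84 × 0.80739 = 3.9078 hPa.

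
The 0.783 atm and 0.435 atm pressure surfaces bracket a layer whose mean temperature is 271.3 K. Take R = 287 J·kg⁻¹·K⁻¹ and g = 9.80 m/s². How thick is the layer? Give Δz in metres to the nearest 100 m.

Δz ≈ 4700 m

Hypsometric equation: Δz = (R T̄/g) ln(P₁/P₂).
R T̄/g = 287 × 271.3 / 9.80 = 7945.2 m.
ln(0.783/0.435) = ln(1.8000) = 0.58779.
Δz = 7945.2 × 0.58779 = 4670.1 m.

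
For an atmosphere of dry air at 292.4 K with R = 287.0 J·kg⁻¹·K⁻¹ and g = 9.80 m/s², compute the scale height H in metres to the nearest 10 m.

The scale height of an isothermal atmosphere is H = RT/g.
H = 287.0 × 292.4 / 9.80 = 83919/9.80 = 8563.2 m.

H ≈ 8560 m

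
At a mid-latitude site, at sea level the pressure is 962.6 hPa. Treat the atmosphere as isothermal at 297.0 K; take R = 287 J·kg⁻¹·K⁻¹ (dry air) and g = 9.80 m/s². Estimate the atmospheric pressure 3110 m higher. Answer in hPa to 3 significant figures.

Scale height: H = RT/g = 287 × 297.0 / 9.80 = 8697.9 m.
Barometric formula: P = P₀ exp(−z/H).
z/H = 3110.0/8697.9 = 0.35756; exp(−0.35756) = 0.69938.
P = 962.6 × 0.69938 = 673.22 hPa.

P ≈ 673 hPa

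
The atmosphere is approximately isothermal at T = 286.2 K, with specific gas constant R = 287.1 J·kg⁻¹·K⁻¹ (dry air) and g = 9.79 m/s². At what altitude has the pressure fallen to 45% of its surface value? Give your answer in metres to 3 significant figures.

Scale height: H = RT/g = 287.1 × 286.2 / 9.79 = 8393.1 m.
Set P/P₀ = exp(−z/H) = 0.45, so z = −H ln(0.45).
−ln(0.45) = 0.79851; z = 8393.1 × 0.79851 = 6702.0 m.

z ≈ 6700 m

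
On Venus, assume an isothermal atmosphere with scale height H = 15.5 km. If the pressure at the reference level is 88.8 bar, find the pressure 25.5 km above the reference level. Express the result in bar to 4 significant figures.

Barometric formula: P = P₀ exp(−z/H).
z/H = 25500/15500 = 1.6452; exp(−1.6452) = 0.19297.
P = 88.8 × 0.19297 = 17.136 bar.

P ≈ 17.14 bar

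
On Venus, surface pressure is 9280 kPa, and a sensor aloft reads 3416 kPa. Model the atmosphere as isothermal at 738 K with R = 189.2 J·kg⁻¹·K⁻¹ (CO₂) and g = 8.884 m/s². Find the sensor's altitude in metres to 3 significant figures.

z ≈ 15700 m

Scale height: H = RT/g = 189.2 × 738 / 8.884 = 15717 m.
Invert the barometric formula: z = H ln(P₀/P).
P₀/P = 9280/3416 = 2.7166; ln(2.7166) = 0.99938.
z = 15717 × 0.99938 = 15707 m.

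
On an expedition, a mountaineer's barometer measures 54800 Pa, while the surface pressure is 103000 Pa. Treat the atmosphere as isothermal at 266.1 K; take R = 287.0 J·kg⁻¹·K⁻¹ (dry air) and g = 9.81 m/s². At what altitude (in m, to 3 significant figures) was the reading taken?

z ≈ 4910 m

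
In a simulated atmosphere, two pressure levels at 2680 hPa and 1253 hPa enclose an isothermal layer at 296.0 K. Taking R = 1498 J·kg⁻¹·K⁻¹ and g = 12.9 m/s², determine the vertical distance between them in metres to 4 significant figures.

Hypsometric equation: Δz = (R T̄/g) ln(P₁/P₂).
R T̄/g = 1498 × 296.0 / 12.9 = 34373 m.
ln(2680/1253) = ln(2.1389) = 0.76029.
Δz = 34373 × 0.76029 = 26133 m.

Δz ≈ 26130 m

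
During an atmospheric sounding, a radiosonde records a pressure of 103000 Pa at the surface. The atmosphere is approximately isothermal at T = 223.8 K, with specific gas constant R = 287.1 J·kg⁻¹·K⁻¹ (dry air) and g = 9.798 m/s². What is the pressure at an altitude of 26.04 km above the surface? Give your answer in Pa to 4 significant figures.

P ≈ 1942 Pa

Scale height: H = RT/g = 287.1 × 223.8 / 9.798 = 6557.8 m.
Barometric formula: P = P₀ exp(−z/H).
z/H = 26040/6557.8 = 3.9708; exp(−3.9708) = 0.018858.
P = 103000 × 0.018858 = 1942.4 Pa.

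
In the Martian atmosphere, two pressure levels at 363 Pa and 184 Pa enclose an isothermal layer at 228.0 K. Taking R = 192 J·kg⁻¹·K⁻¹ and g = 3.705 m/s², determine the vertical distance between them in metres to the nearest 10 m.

Δz ≈ 8030 m

Hypsometric equation: Δz = (R T̄/g) ln(P₁/P₂).
R T̄/g = 192 × 228.0 / 3.705 = 11815 m.
ln(363/184) = ln(1.9728) = 0.67945.
Δz = 11815 × 0.67945 = 8027.7 m.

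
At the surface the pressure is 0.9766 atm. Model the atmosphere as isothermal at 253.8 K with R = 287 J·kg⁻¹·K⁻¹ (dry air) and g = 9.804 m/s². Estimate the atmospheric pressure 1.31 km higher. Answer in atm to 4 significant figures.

P ≈ 0.8187 atm

Scale height: H = RT/g = 287 × 253.8 / 9.804 = 7429.7 m.
Barometric formula: P = P₀ exp(−z/H).
z/H = 1310.0/7429.7 = 0.17632; exp(−0.17632) = 0.83835.
P = 0.9766 × 0.83835 = 0.81873 atm.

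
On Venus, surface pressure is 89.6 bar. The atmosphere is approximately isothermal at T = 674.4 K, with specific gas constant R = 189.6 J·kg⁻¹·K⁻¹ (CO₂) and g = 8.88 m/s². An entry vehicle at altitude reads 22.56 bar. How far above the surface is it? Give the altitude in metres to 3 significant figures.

z ≈ 19900 m

Scale height: H = RT/g = 189.6 × 674.4 / 8.88 = 14399 m.
Invert the barometric formula: z = H ln(P₀/P).
P₀/P = 89.6/22.56 = 3.9716; ln(3.9716) = 1.3792.
z = 14399 × 1.3792 = 19859 m.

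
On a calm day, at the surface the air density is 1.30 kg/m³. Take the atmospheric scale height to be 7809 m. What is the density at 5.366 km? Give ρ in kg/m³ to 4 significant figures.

ρ ≈ 0.6539 kg/m³

In an isothermal atmosphere, density decays like pressure: ρ = ρ₀ exp(−z/H).
z/H = 5366.0/7809.0 = 0.68716; exp(−0.68716) = 0.50300.
ρ = 1.30 × 0.50300 = 0.65390 kg/m³.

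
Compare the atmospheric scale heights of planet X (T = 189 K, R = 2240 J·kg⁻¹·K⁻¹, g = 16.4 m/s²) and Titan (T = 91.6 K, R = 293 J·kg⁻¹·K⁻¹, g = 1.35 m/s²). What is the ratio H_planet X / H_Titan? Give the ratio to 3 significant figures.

H_planet X/H_Titan ≈ 1.30

H = RT/g for each body.
H_planet X = 2240 × 189 / 16.4 = 25815 m.
H_Titan = 293 × 91.6 / 1.35 = 19881 m.
H_planet X/H_Titan = 25815/19881 = 1.2985.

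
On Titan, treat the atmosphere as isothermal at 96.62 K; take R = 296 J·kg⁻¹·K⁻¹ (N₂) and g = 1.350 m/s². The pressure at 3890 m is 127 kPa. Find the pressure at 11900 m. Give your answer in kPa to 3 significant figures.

P ≈ 87.0 kPa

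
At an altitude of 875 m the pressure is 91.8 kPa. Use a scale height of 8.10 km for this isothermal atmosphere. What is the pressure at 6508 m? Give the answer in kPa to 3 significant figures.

P ≈ 45.8 kPa

Between two levels, P₂ = P₁ exp(−Δz/H) with Δz = z₂ − z₁.
Δz = 6508.0 − 875.00 = 5633.0 m; Δz/H = 5633.0/8100.0 = 0.69543.
P₂ = 91.8 × exp(−0.69543) = 91.8 × 0.49886 = 45.795 kPa.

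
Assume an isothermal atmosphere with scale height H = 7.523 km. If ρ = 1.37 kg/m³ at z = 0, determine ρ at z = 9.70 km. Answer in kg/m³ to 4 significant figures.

In an isothermal atmosphere, density decays like pressure: ρ = ρ₀ exp(−z/H).
z/H = 9700.0/7523.0 = 1.2894; exp(−1.2894) = 0.27544.
ρ = 1.37 × 0.27544 = 0.37735 kg/m³.

ρ ≈ 0.3774 kg/m³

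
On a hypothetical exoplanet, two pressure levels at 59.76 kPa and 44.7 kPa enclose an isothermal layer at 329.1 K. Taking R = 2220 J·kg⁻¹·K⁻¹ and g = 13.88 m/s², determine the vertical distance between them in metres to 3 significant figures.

Δz ≈ 15300 m

Hypsometric equation: Δz = (R T̄/g) ln(P₁/P₂).
R T̄/g = 2220 × 329.1 / 13.88 = 52637 m.
ln(59.76/44.7) = ln(1.3369) = 0.29035.
Δz = 52637 × 0.29035 = 15283 m.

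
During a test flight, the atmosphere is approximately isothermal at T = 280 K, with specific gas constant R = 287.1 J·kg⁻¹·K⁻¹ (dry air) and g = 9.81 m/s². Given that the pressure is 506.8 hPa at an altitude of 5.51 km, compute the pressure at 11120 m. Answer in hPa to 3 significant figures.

Scale height: H = RT/g = 287.1 × 280 / 9.81 = 8194.5 m.
Between two levels, P₂ = P₁ exp(−Δz/H) with Δz = z₂ − z₁.
Δz = 11120 − 5510.0 = 5610.0 m; Δz/H = 5610.0/8194.5 = 0.68461.
P₂ = 506.8 × exp(−0.68461) = 506.8 × 0.50429 = 255.57 hPa.

P ≈ 256 hPa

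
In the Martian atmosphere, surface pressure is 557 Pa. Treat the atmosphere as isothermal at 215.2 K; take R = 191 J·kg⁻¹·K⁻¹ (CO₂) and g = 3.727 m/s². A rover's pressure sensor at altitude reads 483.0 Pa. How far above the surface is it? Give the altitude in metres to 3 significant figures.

z ≈ 1570 m

Scale height: H = RT/g = 191 × 215.2 / 3.727 = 11028 m.
Invert the barometric formula: z = H ln(P₀/P).
P₀/P = 557/483.0 = 1.1532; ln(1.1532) = 0.14254.
z = 11028 × 0.14254 = 1571.9 m.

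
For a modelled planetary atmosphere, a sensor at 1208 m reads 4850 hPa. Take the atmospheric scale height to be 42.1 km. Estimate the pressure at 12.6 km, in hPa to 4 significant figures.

P ≈ 3700 hPa

Between two levels, P₂ = P₁ exp(−Δz/H) with Δz = z₂ − z₁.
Δz = 12600 − 1208.0 = 11392 m; Δz/H = 11392/42100 = 0.27059.
P₂ = 4850 × exp(−0.27059) = 4850 × 0.76293 = 3700.2 hPa.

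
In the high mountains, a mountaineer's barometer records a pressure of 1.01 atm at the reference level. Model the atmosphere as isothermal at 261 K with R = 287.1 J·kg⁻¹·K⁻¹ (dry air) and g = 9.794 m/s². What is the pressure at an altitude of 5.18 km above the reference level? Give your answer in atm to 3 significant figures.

Scale height: H = RT/g = 287.1 × 261 / 9.794 = 7650.9 m.
Barometric formula: P = P₀ exp(−z/H).
z/H = 5180.0/7650.9 = 0.67704; exp(−0.67704) = 0.50812.
P = 1.01 × 0.50812 = 0.51320 atm.

P ≈ 0.513 atm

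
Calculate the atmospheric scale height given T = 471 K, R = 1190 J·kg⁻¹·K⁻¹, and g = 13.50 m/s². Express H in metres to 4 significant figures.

The scale height of an isothermal atmosphere is H = RT/g.
H = 1190 × 471 / 13.50 = 560490/13.50 = 41518 m.

H ≈ 41520 m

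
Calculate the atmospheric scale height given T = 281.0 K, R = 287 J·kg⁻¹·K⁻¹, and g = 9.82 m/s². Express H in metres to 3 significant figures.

H ≈ 8210 m

The scale height of an isothermal atmosphere is H = RT/g.
H = 287 × 281.0 / 9.82 = 80647/9.82 = 8212.5 m.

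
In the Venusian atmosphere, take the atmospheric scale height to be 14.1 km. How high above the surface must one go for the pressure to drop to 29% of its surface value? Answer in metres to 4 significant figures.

Set P/P₀ = exp(−z/H) = 0.29, so z = −H ln(0.29).
−ln(0.29) = 1.2379; z = 14100 × 1.2379 = 17454 m.

z ≈ 17450 m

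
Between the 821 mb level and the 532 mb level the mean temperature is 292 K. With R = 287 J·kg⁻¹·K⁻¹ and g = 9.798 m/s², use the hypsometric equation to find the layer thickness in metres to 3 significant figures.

Hypsometric equation: Δz = (R T̄/g) ln(P₁/P₂).
R T̄/g = 287 × 292 / 9.798 = 8553.2 m.
ln(821/532) = ln(1.5432) = 0.43386.
Δz = 8553.2 × 0.43386 = 3710.9 m.

Δz ≈ 3710 m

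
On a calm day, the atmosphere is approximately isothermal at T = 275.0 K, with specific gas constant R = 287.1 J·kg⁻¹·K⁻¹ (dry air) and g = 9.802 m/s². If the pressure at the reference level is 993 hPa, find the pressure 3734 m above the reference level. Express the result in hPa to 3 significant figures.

P ≈ 625 hPa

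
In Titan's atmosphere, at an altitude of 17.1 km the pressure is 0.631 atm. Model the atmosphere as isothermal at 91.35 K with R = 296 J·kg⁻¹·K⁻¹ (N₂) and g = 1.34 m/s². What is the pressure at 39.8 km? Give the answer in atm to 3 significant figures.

P ≈ 0.205 atm

Scale height: H = RT/g = 296 × 91.35 / 1.34 = 20179 m.
Between two levels, P₂ = P₁ exp(−Δz/H) with Δz = z₂ − z₁.
Δz = 39800 − 17100 = 22700 m; Δz/H = 22700/20179 = 1.1249.
P₂ = 0.631 × exp(−1.1249) = 0.631 × 0.32468 = 0.20487 atm.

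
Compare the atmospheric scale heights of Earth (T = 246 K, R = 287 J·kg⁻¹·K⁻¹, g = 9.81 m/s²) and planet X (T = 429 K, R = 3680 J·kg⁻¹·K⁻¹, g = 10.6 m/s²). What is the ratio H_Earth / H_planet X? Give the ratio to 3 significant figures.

H = RT/g for each body.
H_Earth = 287 × 246 / 9.81 = 7196.9 m.
H_planet X = 3680 × 429 / 10.6 = 148940 m.
H_Earth/H_planet X = 7196.9/148940 = 0.048321.

H_Earth/H_planet X ≈ 0.0483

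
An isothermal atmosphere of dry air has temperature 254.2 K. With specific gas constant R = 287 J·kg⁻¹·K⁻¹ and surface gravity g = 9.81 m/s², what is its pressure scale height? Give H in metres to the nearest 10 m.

H ≈ 7440 m

The scale height of an isothermal atmosphere is H = RT/g.
H = 287 × 254.2 / 9.81 = 72955/9.81 = 7436.8 m.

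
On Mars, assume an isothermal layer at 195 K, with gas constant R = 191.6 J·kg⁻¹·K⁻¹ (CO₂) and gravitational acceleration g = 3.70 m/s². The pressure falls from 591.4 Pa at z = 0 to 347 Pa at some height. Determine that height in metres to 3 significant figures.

z ≈ 5380 m

Scale height: H = RT/g = 191.6 × 195 / 3.70 = 10098 m.
Invert the barometric formula: z = H ln(P₀/P).
P₀/P = 591.4/347 = 1.7043; ln(1.7043) = 0.53315.
z = 10098 × 0.53315 = 5383.7 m.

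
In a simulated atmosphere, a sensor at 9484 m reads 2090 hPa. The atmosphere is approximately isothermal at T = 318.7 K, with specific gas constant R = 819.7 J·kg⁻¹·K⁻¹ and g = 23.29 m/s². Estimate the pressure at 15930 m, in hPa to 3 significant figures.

P ≈ 1180 hPa

Scale height: H = RT/g = 819.7 × 318.7 / 23.29 = 11217 m.
Between two levels, P₂ = P₁ exp(−Δz/H) with Δz = z₂ − z₁.
Δz = 15930 − 9484.0 = 6446.0 m; Δz/H = 6446.0/11217 = 0.57466.
P₂ = 2090 × exp(−0.57466) = 2090 × 0.56290 = 1176.5 hPa.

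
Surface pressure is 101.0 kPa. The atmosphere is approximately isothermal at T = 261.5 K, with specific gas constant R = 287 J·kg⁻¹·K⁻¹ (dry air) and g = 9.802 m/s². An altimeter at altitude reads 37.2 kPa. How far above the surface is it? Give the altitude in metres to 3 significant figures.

Scale height: H = RT/g = 287 × 261.5 / 9.802 = 7656.7 m.
Invert the barometric formula: z = H ln(P₀/P).
P₀/P = 101.0/37.2 = 2.7151; ln(2.7151) = 0.99883.
z = 7656.7 × 0.99883 = 7647.7 m.

z ≈ 7650 m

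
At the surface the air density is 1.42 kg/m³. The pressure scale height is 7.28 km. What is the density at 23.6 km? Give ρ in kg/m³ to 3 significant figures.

ρ ≈ 0.0555 kg/m³

In an isothermal atmosphere, density decays like pressure: ρ = ρ₀ exp(−z/H).
z/H = 23600/7280.0 = 3.2418; exp(−3.2418) = 0.039093.
ρ = 1.42 × 0.039093 = 0.055512 kg/m³.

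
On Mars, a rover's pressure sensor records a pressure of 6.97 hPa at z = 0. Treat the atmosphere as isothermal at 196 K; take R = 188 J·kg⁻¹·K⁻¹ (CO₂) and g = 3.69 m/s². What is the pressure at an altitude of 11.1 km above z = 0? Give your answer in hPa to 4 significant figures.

Scale height: H = RT/g = 188 × 196 / 3.69 = 9985.9 m.
Barometric formula: P = P₀ exp(−z/H).
z/H = 11100/9985.9 = 1.1116; exp(−1.1116) = 0.32903.
P = 6.97 × 0.32903 = 2.2933 hPa.

P ≈ 2.293 hPa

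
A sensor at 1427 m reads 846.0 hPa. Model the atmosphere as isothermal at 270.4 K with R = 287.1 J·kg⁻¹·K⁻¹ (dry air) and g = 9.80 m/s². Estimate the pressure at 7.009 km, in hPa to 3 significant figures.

P ≈ 418 hPa

Scale height: H = RT/g = 287.1 × 270.4 / 9.80 = 7921.6 m.
Between two levels, P₂ = P₁ exp(−Δz/H) with Δz = z₂ − z₁.
Δz = 7009.0 − 1427.0 = 5582.0 m; Δz/H = 5582.0/7921.6 = 0.70466.
P₂ = 846.0 × exp(−0.70466) = 846.0 × 0.49428 = 418.16 hPa.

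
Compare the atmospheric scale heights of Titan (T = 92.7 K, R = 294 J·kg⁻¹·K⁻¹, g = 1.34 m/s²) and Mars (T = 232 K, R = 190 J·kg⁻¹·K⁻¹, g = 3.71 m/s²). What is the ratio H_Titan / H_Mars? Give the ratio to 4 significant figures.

H_Titan/H_Mars ≈ 1.712

H = RT/g for each body.
H_Titan = 294 × 92.7 / 1.34 = 20339 m.
H_Mars = 190 × 232 / 3.71 = 11881 m.
H_Titan/H_Mars = 20339/11881 = 1.7119.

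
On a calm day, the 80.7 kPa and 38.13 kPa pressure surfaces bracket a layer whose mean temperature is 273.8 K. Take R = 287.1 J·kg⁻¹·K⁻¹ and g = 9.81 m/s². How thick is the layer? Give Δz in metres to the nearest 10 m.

Δz ≈ 6010 m

Hypsometric equation: Δz = (R T̄/g) ln(P₁/P₂).
R T̄/g = 287.1 × 273.8 / 9.81 = 8013.0 m.
ln(80.7/38.13) = ln(2.1164) = 0.74972.
Δz = 8013.0 × 0.74972 = 6007.5 m.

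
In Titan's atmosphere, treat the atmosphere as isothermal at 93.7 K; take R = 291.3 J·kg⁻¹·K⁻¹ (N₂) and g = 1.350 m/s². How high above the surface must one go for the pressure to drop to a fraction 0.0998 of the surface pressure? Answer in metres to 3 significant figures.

z ≈ 46600 m

Scale height: H = RT/g = 291.3 × 93.7 / 1.350 = 20218 m.
Set P/P₀ = exp(−z/H) = 0.0998, so z = −H ln(0.0998).
−ln(0.0998) = 2.3046; z = 20218 × 2.3046 = 46594 m.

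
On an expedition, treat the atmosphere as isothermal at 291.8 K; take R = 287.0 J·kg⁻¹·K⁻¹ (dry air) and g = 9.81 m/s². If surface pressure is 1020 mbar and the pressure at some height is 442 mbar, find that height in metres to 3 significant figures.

z ≈ 7140 m

Scale height: H = RT/g = 287.0 × 291.8 / 9.81 = 8536.9 m.
Invert the barometric formula: z = H ln(P₀/P).
P₀/P = 1020/442 = 2.3077; ln(2.3077) = 0.83625.
z = 8536.9 × 0.83625 = 7139.0 m.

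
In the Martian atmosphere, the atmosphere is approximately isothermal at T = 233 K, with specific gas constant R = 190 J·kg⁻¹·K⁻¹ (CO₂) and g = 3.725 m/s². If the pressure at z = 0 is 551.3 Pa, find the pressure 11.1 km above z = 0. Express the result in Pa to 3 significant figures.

Scale height: H = RT/g = 190 × 233 / 3.725 = 11885 m.
Barometric formula: P = P₀ exp(−z/H).
z/H = 11100/11885 = 0.93395; exp(−0.93395) = 0.39300.
P = 551.3 × 0.39300 = 216.66 Pa.

P ≈ 217 Pa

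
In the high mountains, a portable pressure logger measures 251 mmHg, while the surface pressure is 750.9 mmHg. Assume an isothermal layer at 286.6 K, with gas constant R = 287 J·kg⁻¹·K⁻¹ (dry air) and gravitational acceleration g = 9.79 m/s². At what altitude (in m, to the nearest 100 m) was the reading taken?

Scale height: H = RT/g = 287 × 286.6 / 9.79 = 8401.9 m.
Invert the barometric formula: z = H ln(P₀/P).
P₀/P = 750.9/251 = 2.9916; ln(2.9916) = 1.0958.
z = 8401.9 × 1.0958 = 9206.8 m.

z ≈ 9200 m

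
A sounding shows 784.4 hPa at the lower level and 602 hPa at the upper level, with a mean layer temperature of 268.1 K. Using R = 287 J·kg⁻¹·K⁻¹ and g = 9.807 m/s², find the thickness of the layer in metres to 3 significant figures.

Δz ≈ 2080 m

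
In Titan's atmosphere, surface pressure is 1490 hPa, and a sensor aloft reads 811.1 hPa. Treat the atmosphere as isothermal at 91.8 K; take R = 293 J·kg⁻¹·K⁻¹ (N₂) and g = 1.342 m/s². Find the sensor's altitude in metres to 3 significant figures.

z ≈ 12200 m

Scale height: H = RT/g = 293 × 91.8 / 1.342 = 20043 m.
Invert the barometric formula: z = H ln(P₀/P).
P₀/P = 1490/811.1 = 1.8370; ln(1.8370) = 0.60813.
z = 20043 × 0.60813 = 12189 m.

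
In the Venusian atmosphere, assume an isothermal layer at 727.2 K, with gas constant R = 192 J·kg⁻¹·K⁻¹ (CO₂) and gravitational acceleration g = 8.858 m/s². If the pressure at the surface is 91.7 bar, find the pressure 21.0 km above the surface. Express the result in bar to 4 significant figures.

P ≈ 24.20 bar

Scale height: H = RT/g = 192 × 727.2 / 8.858 = 15762 m.
Barometric formula: P = P₀ exp(−z/H).
z/H = 21000/15762 = 1.3323; exp(−1.3323) = 0.26387.
P = 91.7 × 0.26387 = 24.197 bar.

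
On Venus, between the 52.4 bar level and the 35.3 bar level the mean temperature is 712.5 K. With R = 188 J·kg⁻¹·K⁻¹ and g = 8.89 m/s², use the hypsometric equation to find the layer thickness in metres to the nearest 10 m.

Δz ≈ 5950 m

Hypsometric equation: Δz = (R T̄/g) ln(P₁/P₂).
R T̄/g = 188 × 712.5 / 8.89 = 15067 m.
ln(52.4/35.3) = ln(1.4844) = 0.39501.
Δz = 15067 × 0.39501 = 5951.6 m.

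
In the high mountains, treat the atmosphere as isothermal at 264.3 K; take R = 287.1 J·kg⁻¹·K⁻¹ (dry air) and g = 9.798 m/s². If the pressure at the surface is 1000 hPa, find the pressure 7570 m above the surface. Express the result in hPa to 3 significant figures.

Scale height: H = RT/g = 287.1 × 264.3 / 9.798 = 7744.5 m.
Barometric formula: P = P₀ exp(−z/H).
z/H = 7570.0/7744.5 = 0.97747; exp(−0.97747) = 0.37626.
P = 1000 × 0.37626 = 376.26 hPa.

P ≈ 376 hPa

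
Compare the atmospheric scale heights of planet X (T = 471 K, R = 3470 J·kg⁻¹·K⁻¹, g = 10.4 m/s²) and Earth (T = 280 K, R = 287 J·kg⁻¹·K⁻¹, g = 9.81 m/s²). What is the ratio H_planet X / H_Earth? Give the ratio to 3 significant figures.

H = RT/g for each body.
H_planet X = 3470 × 471 / 10.4 = 157150 m.
H_Earth = 287 × 280 / 9.81 = 8191.6 m.
H_planet X/H_Earth = 157150/8191.6 = 19.184.

H_planet X/H_Earth ≈ 19.2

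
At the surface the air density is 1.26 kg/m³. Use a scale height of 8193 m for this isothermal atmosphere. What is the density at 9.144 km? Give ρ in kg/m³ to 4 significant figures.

In an isothermal atmosphere, density decays like pressure: ρ = ρ₀ exp(−z/H).
z/H = 9144.0/8193.0 = 1.1161; exp(−1.1161) = 0.32755.
ρ = 1.26 × 0.32755 = 0.41271 kg/m³.

ρ ≈ 0.4127 kg/m³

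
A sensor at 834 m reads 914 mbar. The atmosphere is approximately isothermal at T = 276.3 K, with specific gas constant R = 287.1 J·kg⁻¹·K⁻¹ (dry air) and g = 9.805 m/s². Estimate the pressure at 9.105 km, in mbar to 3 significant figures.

P ≈ 329 mbar

Scale height: H = RT/g = 287.1 × 276.3 / 9.805 = 8090.3 m.
Between two levels, P₂ = P₁ exp(−Δz/H) with Δz = z₂ − z₁.
Δz = 9105.0 − 834.00 = 8271.0 m; Δz/H = 8271.0/8090.3 = 1.0223.
P₂ = 914 × exp(−1.0223) = 914 × 0.35977 = 328.83 mbar.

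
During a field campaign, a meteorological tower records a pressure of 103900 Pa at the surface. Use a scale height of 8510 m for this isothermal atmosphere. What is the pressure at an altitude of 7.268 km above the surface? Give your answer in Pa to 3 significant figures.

P ≈ 44200 Pa

Barometric formula: P = P₀ exp(−z/H).
z/H = 7268.0/8510.0 = 0.85405; exp(−0.85405) = 0.42569.
P = 103900 × 0.42569 = 44229 Pa.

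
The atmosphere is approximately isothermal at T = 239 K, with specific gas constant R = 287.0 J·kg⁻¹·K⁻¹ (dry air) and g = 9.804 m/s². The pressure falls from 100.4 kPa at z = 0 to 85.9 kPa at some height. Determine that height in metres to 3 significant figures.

Scale height: H = RT/g = 287.0 × 239 / 9.804 = 6996.4 m.
Invert the barometric formula: z = H ln(P₀/P).
P₀/P = 100.4/85.9 = 1.1688; ln(1.1688) = 0.15598.
z = 6996.4 × 0.15598 = 1091.3 m.

z ≈ 1090 m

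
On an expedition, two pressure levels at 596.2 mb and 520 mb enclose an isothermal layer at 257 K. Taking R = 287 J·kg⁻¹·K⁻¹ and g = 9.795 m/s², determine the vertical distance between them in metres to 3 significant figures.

Δz ≈ 1030 m

Hypsometric equation: Δz = (R T̄/g) ln(P₁/P₂).
R T̄/g = 287 × 257 / 9.795 = 7530.3 m.
ln(596.2/520) = ln(1.1465) = 0.13671.
Δz = 7530.3 × 0.13671 = 1029.5 m.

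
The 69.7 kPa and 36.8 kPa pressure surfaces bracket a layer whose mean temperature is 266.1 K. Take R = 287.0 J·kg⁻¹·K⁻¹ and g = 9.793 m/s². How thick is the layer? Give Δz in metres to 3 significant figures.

Hypsometric equation: Δz = (R T̄/g) ln(P₁/P₂).
R T̄/g = 287.0 × 266.1 / 9.793 = 7798.5 m.
ln(69.7/36.8) = ln(1.8940) = 0.63869.
Δz = 7798.5 × 0.63869 = 4980.8 m.

Δz ≈ 4980 m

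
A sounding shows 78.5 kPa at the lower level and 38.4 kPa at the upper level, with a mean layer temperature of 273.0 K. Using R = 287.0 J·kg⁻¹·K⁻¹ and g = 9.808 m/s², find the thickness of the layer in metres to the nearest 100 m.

Δz ≈ 5700 m

Hypsometric equation: Δz = (R T̄/g) ln(P₁/P₂).
R T̄/g = 287.0 × 273.0 / 9.808 = 7988.5 m.
ln(78.5/38.4) = ln(2.0443) = 0.71506.
Δz = 7988.5 × 0.71506 = 5712.3 m.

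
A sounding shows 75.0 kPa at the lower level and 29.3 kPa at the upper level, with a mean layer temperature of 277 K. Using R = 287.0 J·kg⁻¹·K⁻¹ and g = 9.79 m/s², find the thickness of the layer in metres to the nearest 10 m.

Δz ≈ 7630 m

Hypsometric equation: Δz = (R T̄/g) ln(P₁/P₂).
R T̄/g = 287.0 × 277 / 9.79 = 8120.4 m.
ln(75.0/29.3) = ln(2.5597) = 0.93989.
Δz = 8120.4 × 0.93989 = 7632.3 m.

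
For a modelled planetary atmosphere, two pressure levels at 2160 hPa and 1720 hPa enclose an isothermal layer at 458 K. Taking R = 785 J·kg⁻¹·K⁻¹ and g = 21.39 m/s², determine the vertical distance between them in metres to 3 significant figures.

Hypsometric equation: Δz = (R T̄/g) ln(P₁/P₂).
R T̄/g = 785 × 458 / 21.39 = 16808 m.
ln(2160/1720) = ln(1.2558) = 0.22777.
Δz = 16808 × 0.22777 = 3828.4 m.

Δz ≈ 3830 m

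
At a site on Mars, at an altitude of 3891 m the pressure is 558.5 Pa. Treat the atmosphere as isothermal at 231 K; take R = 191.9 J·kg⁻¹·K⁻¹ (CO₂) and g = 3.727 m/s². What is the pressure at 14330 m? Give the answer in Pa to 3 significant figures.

P ≈ 232 Pa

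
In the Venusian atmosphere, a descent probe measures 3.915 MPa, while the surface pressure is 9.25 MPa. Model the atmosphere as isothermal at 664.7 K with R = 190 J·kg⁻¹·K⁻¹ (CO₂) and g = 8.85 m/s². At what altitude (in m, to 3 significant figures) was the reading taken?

Scale height: H = RT/g = 190 × 664.7 / 8.85 = 14270 m.
Invert the barometric formula: z = H ln(P₀/P).
P₀/P = 9.25/3.915 = 2.3627; ln(2.3627) = 0.85981.
z = 14270 × 0.85981 = 12269 m.

z ≈ 12300 m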